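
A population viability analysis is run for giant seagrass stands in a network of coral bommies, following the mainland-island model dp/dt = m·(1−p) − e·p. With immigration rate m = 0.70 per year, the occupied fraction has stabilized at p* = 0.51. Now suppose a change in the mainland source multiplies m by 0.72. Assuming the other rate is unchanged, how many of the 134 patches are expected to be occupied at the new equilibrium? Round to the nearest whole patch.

57

Balance m(1−p*) = e·p* gives e = m(1−p*)/p* = 0.70×0.49000/0.51000 = 0.67255.
New p* = m/(m+e) = 0.50400/(0.50400+0.67255) = 0.42837.
Expected occupied = 134 × 0.42837 = 57.40 ≈ 57.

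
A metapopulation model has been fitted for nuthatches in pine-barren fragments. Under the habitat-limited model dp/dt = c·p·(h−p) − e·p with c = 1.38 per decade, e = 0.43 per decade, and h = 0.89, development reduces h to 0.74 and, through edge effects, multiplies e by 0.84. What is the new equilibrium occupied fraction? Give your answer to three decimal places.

Before: p* = h − e/c = 0.89 − 0.43/1.38 = 0.89 − 0.3116 = 0.5784.
After: c = 1.38, e = 0.3612, h = 0.74; p* = 0.74 − 0.3612/1.38 = 0.4783.

0.478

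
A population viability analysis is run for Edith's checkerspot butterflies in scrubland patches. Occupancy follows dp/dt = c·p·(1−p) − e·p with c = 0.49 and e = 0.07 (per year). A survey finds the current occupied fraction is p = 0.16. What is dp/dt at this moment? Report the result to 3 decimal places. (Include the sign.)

Colonization term: c·p·(1−p) = 0.49×0.16×0.8400 = 0.06586.
Extinction term: e·p = 0.01120.
dp/dt = 0.06586 − 0.01120 = 0.05466.

0.055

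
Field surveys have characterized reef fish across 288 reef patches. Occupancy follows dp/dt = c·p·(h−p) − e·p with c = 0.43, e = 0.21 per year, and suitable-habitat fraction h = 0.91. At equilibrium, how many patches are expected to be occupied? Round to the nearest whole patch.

121

p* = h − e/c = 0.91 − 0.4884 = 0.4216.
Expected occupied patches = N × p* = 288 × 0.4216 = 121.43 ≈ 121.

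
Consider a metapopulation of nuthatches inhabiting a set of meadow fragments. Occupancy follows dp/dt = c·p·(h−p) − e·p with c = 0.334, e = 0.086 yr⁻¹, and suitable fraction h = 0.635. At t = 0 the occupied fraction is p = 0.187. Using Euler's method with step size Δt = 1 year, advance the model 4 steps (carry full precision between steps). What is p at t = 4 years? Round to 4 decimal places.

0.2340

Update rule: p ← p + [c·p·(h−p) − e·p]·Δt with Δt = 1.
step 1: Δp = +0.01190, p = 0.19890
step 2: Δp = +0.01187, p = 0.21077
step 3: Δp = +0.01174, p = 0.22250
step 4: Δp = +0.01152, p = 0.23402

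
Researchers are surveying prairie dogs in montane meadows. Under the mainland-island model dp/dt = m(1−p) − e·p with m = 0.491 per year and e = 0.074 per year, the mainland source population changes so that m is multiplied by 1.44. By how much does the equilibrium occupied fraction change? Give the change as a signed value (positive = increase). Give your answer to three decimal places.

0.036

Before: p* = 0.491/(0.491+0.074) = 0.8690.
After: m = 0.70704, e = 0.074; p* = 0.70704/0.7810 = 0.9053.
Δp* = 0.9053 − 0.8690 = +0.0362.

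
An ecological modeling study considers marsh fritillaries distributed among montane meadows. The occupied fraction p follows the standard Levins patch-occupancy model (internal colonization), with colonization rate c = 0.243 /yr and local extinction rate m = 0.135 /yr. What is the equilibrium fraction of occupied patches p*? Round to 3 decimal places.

Setting dp/dt = 0 and dividing through by p* gives c·(1−p*) = m.
So p* = 1 − m/c = 1 − 0.135/0.243 = 1 − 0.5556 = 0.4444.

0.444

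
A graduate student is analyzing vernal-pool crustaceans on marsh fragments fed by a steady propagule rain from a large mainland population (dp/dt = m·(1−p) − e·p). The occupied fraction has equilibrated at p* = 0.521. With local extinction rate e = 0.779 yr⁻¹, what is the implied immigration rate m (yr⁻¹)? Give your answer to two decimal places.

0.85

At equilibrium m(1−p*) = e·p*, so m = e·p*/(1−p*).
m = 0.779 × 0.521 / 0.4790 = 0.4059/0.4790 = 0.8473.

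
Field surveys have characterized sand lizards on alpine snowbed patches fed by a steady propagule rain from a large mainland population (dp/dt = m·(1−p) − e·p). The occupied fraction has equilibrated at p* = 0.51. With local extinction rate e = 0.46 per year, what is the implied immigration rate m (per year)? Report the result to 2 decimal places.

0.48

At equilibrium m(1−p*) = e·p*, so m = e·p*/(1−p*).
m = 0.46 × 0.51 / 0.4900 = 0.2346/0.4900 = 0.4788.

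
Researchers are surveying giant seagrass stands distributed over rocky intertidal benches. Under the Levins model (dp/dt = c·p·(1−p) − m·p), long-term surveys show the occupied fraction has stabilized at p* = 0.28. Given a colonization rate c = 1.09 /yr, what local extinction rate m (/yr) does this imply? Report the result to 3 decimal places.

At equilibrium c(1−p*) = m.
m = 1.09 × (1 − 0.28) = 1.09 × 0.7200 = 0.7848.

0.785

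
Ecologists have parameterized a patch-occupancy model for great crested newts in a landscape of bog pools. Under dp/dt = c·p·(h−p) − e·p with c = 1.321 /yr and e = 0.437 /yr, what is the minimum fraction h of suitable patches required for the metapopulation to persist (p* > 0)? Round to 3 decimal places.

p* = h − e/c is positive only when h > e/c.
h_min = e/c = 0.437/1.321 = 0.3308.

0.331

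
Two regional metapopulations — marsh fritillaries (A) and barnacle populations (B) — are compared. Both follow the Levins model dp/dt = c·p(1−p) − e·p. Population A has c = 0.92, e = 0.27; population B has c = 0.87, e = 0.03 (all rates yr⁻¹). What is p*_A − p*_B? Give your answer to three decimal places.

A: p*_A = 1 − 0.27/0.92 = 0.7065.
B: p*_B = 1 − 0.03/0.87 = 0.9655.
p*_A − p*_B = 0.7065 − 0.9655 = -0.2590.

-0.259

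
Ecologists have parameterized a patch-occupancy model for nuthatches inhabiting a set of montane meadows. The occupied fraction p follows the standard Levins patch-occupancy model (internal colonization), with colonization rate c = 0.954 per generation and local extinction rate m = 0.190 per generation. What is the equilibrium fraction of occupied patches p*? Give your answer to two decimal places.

0.80

Setting dp/dt = 0 and dividing through by p* gives c·(1−p*) = m.
So p* = 1 − m/c = 1 − 0.190/0.954 = 1 − 0.1992 = 0.8008.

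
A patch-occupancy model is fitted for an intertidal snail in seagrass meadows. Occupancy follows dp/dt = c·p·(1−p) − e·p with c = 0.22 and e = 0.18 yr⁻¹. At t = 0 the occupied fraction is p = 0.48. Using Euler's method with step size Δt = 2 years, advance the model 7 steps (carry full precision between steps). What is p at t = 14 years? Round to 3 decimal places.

0.271

Update rule: p ← p + [c·p·(1−p) − e·p]·Δt with Δt = 2.
t = 2: p = 0.48000 + (-0.06298) = 0.41702
t = 4: p = 0.41702 + (-0.04316) = 0.37387
t = 6: p = 0.37387 + (-0.03159) = 0.34227
t = 8: p = 0.34227 + (-0.02416) = 0.31811
t = 10: p = 0.31811 + (-0.01908) = 0.29903
t = 12: p = 0.29903 + (-0.01542) = 0.28361
t = 14: p = 0.28361 + (-0.01270) = 0.27091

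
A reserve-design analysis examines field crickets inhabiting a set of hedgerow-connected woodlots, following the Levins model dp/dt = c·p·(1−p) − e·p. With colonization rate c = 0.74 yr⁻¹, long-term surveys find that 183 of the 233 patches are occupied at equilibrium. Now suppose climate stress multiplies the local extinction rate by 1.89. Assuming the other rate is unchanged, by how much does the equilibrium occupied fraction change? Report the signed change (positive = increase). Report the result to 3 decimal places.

-0.191

Observed p* = 183/233 = 0.78541.
Balance c(1−p*) = e gives e = 0.74×(1 − 0.78541) = 0.15880.
New p* = 1 − e/c = 1 − 0.30013/0.74000 = 0.59442.
Δp* = 0.59442 − 0.78541 = -0.19099.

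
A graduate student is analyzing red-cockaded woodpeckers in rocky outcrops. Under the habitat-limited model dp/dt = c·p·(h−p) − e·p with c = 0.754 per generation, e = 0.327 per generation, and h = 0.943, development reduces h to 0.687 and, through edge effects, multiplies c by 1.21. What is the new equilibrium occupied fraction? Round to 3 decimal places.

0.329

Before: p* = h − e/c = 0.943 − 0.327/0.754 = 0.943 − 0.4337 = 0.5093.
After: c = 0.91234, e = 0.327, h = 0.687; p* = 0.687 − 0.327/0.91234 = 0.3286.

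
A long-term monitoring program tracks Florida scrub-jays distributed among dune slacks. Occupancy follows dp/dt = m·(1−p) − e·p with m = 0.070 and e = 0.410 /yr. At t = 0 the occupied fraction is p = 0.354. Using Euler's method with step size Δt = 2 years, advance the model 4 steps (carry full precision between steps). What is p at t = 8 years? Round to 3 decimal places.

Update rule: p ← p + [m·(1−p) − e·p]·Δt with Δt = 2.
p: 0.35400 → 0.15416  (Δp = -0.19984)
p: 0.15416 → 0.14617  (Δp = -0.00799)
p: 0.14617 → 0.14585  (Δp = -0.00032)
p: 0.14585 → 0.14583  (Δp = -0.00001)

0.146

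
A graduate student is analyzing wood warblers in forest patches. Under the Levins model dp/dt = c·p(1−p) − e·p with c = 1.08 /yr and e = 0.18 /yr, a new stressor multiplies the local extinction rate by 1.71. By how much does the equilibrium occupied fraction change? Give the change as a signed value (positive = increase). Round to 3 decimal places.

-0.118

Before: p* = 1 − 0.18/1.08 = 0.8333.
After the change, c = 1.08, e = 0.3078, so p* = 1 − 0.3078/1.08 = 0.7150.
Δp* = 0.7150 − 0.8333 = -0.1183.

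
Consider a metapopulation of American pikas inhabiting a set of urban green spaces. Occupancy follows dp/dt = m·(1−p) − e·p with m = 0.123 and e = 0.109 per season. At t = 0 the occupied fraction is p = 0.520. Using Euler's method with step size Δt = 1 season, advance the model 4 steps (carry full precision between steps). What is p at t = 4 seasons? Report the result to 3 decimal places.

0.527

Update rule: p ← p + [m·(1−p) − e·p]·Δt with Δt = 1.
  1  |  dp/dt·Δt = +0.002360  |  p_1 = 0.522360
  2  |  dp/dt·Δt = +0.001812  |  p_2 = 0.524172
  3  |  dp/dt·Δt = +0.001392  |  p_3 = 0.525564
  4  |  dp/dt·Δt = +0.001069  |  p_4 = 0.526634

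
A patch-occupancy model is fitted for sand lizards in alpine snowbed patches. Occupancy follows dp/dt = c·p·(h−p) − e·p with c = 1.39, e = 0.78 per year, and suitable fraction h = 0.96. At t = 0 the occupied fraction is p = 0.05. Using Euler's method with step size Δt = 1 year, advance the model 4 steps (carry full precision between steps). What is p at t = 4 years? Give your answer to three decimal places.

Update rule: p ← p + [c·p·(h−p) − e·p]·Δt with Δt = 1.
t = 1: p = 0.05000 + (+0.02424) = 0.07424
t = 2: p = 0.07424 + (+0.03350) = 0.10774
t = 3: p = 0.10774 + (+0.04360) = 0.15134
t = 4: p = 0.15134 + (+0.05207) = 0.20341

0.203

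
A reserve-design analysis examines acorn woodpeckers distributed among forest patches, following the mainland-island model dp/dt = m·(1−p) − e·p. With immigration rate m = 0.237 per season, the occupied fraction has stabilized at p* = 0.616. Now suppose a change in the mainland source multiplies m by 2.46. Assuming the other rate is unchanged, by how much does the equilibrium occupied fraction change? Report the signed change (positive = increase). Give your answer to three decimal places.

0.182

Balance m(1−p*) = e·p* gives e = m(1−p*)/p* = 0.237×0.38400/0.61600 = 0.14774.
New p* = m/(m+e) = 0.58302/(0.58302+0.14774) = 0.79783.
Δp* = 0.79783 − 0.61600 = +0.18183.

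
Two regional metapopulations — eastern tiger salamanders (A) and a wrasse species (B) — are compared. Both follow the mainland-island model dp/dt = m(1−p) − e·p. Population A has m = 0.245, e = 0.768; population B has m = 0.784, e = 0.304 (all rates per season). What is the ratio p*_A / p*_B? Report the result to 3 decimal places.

A: p*_A = m/(m+e) = 0.245/1.0130 = 0.2419.
B: p*_B = 0.784/1.0880 = 0.7206.
p*_A / p*_B = 0.2419/0.7206 = 0.3356.

0.336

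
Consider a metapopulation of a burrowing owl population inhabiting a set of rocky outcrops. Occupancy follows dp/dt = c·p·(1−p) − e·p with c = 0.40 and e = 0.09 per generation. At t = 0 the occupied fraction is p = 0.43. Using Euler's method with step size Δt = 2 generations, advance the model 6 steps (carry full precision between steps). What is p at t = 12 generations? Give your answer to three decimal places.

0.771

Update rule: p ← p + [c·p·(1−p) − e·p]·Δt with Δt = 2.
step 1: Δp = +0.11868, p = 0.54868
step 2: Δp = +0.09934, p = 0.64802
step 3: Δp = +0.06583, p = 0.71385
step 4: Δp = +0.03492, p = 0.74877
step 5: Δp = +0.01571, p = 0.76448
step 6: Δp = +0.00643, p = 0.77091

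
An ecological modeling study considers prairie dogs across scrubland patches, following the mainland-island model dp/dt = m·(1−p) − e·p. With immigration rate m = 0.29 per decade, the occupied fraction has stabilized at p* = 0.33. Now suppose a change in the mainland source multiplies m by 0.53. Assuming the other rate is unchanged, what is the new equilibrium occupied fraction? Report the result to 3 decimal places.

0.207

Balance m(1−p*) = e·p* gives e = m(1−p*)/p* = 0.29×0.67000/0.33000 = 0.58879.
New p* = m/(m+e) = 0.15370/(0.15370+0.58879) = 0.20701.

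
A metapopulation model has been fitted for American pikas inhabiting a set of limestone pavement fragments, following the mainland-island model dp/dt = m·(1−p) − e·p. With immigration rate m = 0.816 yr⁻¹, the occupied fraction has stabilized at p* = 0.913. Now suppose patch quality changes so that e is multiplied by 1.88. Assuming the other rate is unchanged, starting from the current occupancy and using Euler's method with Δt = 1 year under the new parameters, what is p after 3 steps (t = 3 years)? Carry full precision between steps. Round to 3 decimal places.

Balance m(1−p*) = e·p* gives e = m(1−p*)/p* = 0.816×0.08700/0.91300 = 0.07776.
Starting from p₀ = 0.91300; update p ← p + (dp/dt)·Δt with the new parameters.
step 1: Δp = -0.06247, p = 0.85053
step 2: Δp = -0.00236, p = 0.84816
step 3: Δp = -0.00009, p = 0.84808

0.848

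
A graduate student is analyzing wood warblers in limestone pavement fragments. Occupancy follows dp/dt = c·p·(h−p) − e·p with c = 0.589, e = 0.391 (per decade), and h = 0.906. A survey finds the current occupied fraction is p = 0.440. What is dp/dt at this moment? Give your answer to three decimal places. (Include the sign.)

Colonization term: c·p·(h−p) = 0.589×0.440×0.4660 = 0.12077.
Extinction term: e·p = 0.17204.
dp/dt = 0.12077 − 0.17204 = -0.05127.

-0.051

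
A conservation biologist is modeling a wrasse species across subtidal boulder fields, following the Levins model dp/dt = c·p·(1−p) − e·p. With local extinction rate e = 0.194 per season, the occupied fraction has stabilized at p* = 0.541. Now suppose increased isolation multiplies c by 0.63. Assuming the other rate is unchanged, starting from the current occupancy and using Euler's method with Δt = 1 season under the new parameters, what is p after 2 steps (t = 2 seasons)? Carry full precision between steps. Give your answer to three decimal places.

Balance c(1−p*) = e gives c = e/(1 − 0.54100) = 0.194/0.45900 = 0.42266.
Starting from p₀ = 0.54100; update p ← p + (dp/dt)·Δt with the new parameters.
p: 0.54100 → 0.50217  (Δp = -0.03883)
p: 0.50217 → 0.47131  (Δp = -0.03085)

0.471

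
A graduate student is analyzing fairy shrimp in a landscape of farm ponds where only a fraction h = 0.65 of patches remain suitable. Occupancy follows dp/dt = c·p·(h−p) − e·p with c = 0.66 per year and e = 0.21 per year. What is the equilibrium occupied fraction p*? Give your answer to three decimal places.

0.332

Setting dp/dt = 0 and dividing by p* gives c·(h−p*) = e.
So p* = h − e/c = 0.65 − 0.21/0.66 = 0.65 − 0.3182 = 0.3318.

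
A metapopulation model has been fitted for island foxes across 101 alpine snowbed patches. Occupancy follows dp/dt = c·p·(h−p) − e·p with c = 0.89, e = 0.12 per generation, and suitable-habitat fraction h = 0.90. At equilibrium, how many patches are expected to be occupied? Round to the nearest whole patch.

p* = h − e/c = 0.90 − 0.1348 = 0.7652.
Expected occupied patches = N × p* = 101 × 0.7652 = 77.28 ≈ 77.

77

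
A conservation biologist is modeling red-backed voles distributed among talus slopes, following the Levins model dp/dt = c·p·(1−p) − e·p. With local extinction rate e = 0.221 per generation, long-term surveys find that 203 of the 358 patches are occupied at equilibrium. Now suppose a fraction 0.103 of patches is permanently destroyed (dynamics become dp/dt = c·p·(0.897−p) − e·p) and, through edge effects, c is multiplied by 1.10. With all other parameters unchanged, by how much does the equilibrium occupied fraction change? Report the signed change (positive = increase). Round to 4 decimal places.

-0.0636

Observed p* = 203/358 = 0.56704.
Balance c(1−p*) = e gives c = e/(1 − 0.56704) = 0.221/0.43296 = 0.51044.
New p* = 0.897 − e/c = 0.897 − 0.22100/0.56148 = 0.50340.
Δp* = 0.50340 − 0.56704 = -0.06364.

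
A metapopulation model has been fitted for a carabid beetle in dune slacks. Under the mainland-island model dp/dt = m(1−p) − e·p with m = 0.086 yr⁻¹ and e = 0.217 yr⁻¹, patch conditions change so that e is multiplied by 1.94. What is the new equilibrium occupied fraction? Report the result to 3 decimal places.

0.170

Before: p* = 0.086/(0.086+0.217) = 0.2838.
After: m = 0.086, e = 0.42098; p* = 0.086/0.5070 = 0.1696.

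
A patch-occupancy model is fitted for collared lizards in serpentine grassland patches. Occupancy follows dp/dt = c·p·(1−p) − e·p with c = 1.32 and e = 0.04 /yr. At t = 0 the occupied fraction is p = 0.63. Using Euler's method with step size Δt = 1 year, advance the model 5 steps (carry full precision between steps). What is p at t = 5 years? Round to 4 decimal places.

Update rule: p ← p + [c·p·(1−p) − e·p]·Δt with Δt = 1.
t = 1: p = 0.63000 + (+0.28249) = 0.91249
t = 2: p = 0.91249 + (+0.06890) = 0.98139
t = 3: p = 0.98139 + (-0.01515) = 0.96624
t = 4: p = 0.96624 + (+0.00441) = 0.97065
t = 5: p = 0.97065 + (-0.00122) = 0.96943

0.9694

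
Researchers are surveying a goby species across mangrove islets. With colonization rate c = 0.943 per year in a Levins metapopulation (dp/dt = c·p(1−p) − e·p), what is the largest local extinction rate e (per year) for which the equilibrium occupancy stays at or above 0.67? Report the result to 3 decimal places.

1 − e/c ≥ 0.67 ⇒ e ≤ c(1 − 0.67) = 0.943 × 0.3300.
e_max = 0.3112.

0.311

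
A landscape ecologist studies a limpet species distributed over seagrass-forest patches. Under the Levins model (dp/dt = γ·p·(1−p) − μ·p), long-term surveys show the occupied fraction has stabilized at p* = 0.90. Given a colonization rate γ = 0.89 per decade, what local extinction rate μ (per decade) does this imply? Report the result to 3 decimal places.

0.089

At equilibrium γ(1−p*) = μ.
μ = 0.89 × (1 − 0.90) = 0.89 × 0.1000 = 0.0890.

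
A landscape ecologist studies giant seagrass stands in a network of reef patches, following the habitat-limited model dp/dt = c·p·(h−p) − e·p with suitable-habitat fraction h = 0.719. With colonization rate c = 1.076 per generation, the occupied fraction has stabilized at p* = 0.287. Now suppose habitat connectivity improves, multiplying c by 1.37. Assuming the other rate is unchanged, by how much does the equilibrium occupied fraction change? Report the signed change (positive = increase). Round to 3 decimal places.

Balance c(h−p*) = e gives e = 1.076×(0.719 − 0.28700) = 0.46483.
New p* = 0.719 − e/c = 0.719 − 0.46483/1.47412 = 0.40367.
Δp* = 0.40367 − 0.28700 = +0.11667.

0.117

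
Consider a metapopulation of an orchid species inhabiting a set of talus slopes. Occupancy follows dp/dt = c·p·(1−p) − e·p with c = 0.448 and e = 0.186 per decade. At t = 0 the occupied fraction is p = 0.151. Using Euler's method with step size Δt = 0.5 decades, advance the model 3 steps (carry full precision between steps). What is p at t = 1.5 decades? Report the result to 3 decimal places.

Update rule: p ← p + [c·p·(1−p) − e·p]·Δt with Δt = 0.5.
  1  |  dp/dt·Δt = +0.014674  |  p_1 = 0.165674
  2  |  dp/dt·Δt = +0.015555  |  p_2 = 0.181229
  3  |  dp/dt·Δt = +0.016384  |  p_3 = 0.197612

0.198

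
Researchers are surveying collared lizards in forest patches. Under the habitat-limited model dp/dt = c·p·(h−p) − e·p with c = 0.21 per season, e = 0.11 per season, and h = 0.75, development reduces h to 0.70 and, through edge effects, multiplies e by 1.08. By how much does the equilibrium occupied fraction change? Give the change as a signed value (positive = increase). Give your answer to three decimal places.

-0.092

Before: p* = h − e/c = 0.75 − 0.11/0.21 = 0.75 − 0.5238 = 0.2262.
After: c = 0.21, e = 0.1188, h = 0.70; p* = 0.70 − 0.1188/0.21 = 0.1343.
Δp* = 0.1343 − 0.2262 = -0.0919.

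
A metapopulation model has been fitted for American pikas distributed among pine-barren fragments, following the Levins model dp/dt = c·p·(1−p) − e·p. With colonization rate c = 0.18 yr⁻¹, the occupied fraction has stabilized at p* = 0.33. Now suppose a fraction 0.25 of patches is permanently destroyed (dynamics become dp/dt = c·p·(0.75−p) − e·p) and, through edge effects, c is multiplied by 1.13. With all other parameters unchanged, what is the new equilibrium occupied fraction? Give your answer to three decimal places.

Balance c(1−p*) = e gives e = 0.18×(1 − 0.33000) = 0.12060.
New p* = 0.75 − e/c = 0.75 − 0.12060/0.20340 = 0.15708.

0.157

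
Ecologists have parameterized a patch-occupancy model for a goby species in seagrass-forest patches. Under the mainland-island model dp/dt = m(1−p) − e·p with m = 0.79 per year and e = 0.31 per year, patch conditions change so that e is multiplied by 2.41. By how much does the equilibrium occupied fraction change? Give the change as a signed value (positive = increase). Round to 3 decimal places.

Before: p* = 0.79/(0.79+0.31) = 0.7182.
After: m = 0.79, e = 0.7471; p* = 0.79/1.5371 = 0.5140.
Δp* = 0.5140 − 0.7182 = -0.2042.

-0.204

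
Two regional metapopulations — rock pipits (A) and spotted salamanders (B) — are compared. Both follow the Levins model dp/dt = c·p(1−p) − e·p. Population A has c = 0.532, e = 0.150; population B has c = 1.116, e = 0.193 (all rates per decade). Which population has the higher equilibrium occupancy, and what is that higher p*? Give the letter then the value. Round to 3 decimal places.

B, 0.827

A: p*_A = 1 − 0.150/0.532 = 0.7180.
B: p*_B = 1 − 0.193/1.116 = 0.8271.
B is higher at 0.8271.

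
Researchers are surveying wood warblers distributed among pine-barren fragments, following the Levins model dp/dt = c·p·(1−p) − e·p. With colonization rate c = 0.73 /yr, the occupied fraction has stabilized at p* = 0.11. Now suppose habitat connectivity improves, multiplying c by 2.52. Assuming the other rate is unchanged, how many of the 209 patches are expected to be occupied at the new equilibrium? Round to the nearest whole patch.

Balance c(1−p*) = e gives e = 0.73×(1 − 0.11000) = 0.64970.
New p* = 1 − e/c = 1 − 0.64970/1.83960 = 0.64683.
Expected occupied = 209 × 0.64683 = 135.19 ≈ 135.

135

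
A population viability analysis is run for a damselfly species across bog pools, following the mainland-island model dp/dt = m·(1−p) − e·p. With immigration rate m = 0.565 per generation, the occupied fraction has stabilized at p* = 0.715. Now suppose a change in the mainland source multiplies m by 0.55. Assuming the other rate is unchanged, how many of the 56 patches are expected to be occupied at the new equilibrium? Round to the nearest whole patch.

32

Balance m(1−p*) = e·p* gives e = m(1−p*)/p* = 0.565×0.28500/0.71500 = 0.22521.
New p* = m/(m+e) = 0.31075/(0.31075+0.22521) = 0.57980.
Expected occupied = 56 × 0.57980 = 32.47 ≈ 32.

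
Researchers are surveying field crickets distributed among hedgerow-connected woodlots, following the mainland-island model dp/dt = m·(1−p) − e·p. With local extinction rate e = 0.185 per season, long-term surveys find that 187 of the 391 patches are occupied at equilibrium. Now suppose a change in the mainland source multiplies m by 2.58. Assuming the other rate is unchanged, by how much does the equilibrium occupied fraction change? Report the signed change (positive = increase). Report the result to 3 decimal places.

0.225

Observed p* = 187/391 = 0.47826.
Balance m(1−p*) = e·p* gives m = e·p*/(1−p*) = 0.185×0.47826/0.52174 = 0.16958.
New p* = m/(m+e) = 0.43752/(0.43752+0.18500) = 0.70282.
Δp* = 0.70282 − 0.47826 = +0.22456.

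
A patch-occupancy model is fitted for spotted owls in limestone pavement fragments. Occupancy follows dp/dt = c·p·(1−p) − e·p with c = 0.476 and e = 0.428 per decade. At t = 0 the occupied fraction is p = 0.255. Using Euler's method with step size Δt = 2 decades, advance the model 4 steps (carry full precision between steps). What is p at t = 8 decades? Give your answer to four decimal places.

Update rule: p ← p + [c·p·(1−p) − e·p]·Δt with Δt = 2.
  1  |  dp/dt·Δt = -0.037424  |  p_1 = 0.217576
  2  |  dp/dt·Δt = -0.024180  |  p_2 = 0.193396
  3  |  dp/dt·Δt = -0.017041  |  p_3 = 0.176356
  4  |  dp/dt·Δt = -0.012678  |  p_4 = 0.163677

0.1637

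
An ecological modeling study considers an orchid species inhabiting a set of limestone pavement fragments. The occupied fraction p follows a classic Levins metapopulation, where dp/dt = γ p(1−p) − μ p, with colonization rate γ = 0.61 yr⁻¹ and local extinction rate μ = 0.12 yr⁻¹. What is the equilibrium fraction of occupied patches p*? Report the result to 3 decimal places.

At equilibrium, colonization balances extinction: γ·p*·(1−p*) = μ·p*.
So p* = 1 − μ/γ = 1 − 0.12/0.61 = 1 − 0.1967 = 0.8033.

0.803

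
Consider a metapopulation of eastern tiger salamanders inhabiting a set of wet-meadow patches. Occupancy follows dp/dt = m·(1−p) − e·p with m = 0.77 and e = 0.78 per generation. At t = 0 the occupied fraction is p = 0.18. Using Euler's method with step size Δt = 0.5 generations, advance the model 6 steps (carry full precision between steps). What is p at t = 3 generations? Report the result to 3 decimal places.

0.497

Update rule: p ← p + [m·(1−p) − e·p]·Δt with Δt = 0.5.
  1  |  dp/dt·Δt = +0.245500  |  p_1 = 0.425500
  2  |  dp/dt·Δt = +0.055237  |  p_2 = 0.480738
  3  |  dp/dt·Δt = +0.012428  |  p_3 = 0.493166
  4  |  dp/dt·Δt = +0.002796  |  p_4 = 0.495962
  5  |  dp/dt·Δt = +0.000629  |  p_5 = 0.496592
  6  |  dp/dt·Δt = +0.000142  |  p_6 = 0.496733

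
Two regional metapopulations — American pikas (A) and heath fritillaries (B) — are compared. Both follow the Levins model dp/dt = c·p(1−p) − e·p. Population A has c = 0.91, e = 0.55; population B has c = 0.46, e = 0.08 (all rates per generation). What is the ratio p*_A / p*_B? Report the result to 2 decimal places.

A: p*_A = 1 − 0.55/0.91 = 0.3956.
B: p*_B = 1 − 0.08/0.46 = 0.8261.
p*_A / p*_B = 0.3956/0.8261 = 0.4789.

0.48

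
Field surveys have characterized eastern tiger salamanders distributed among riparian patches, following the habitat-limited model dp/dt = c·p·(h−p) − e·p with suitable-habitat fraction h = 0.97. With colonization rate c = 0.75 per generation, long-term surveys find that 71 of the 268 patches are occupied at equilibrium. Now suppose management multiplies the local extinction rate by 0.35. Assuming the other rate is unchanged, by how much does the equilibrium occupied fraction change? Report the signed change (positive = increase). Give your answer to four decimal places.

Observed p* = 71/268 = 0.26493.
Balance c(h−p*) = e gives e = 0.75×(0.97 − 0.26493) = 0.52880.
New p* = 0.97 − e/c = 0.97 − 0.18508/0.75000 = 0.72323.
Δp* = 0.72323 − 0.26493 = +0.45830.

0.4583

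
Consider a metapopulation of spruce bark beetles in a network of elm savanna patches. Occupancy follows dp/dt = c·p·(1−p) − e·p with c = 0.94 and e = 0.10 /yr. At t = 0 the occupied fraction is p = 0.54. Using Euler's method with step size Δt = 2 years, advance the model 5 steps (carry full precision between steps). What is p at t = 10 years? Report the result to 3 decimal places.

Update rule: p ← p + [c·p·(1−p) − e·p]·Δt with Δt = 2.
  1  |  dp/dt·Δt = +0.358992  |  p_1 = 0.898992
  2  |  dp/dt·Δt = -0.009084  |  p_2 = 0.889908
  3  |  dp/dt·Δt = +0.006206  |  p_3 = 0.896113
  4  |  dp/dt·Δt = -0.004206  |  p_4 = 0.891908
  5  |  dp/dt·Δt = +0.002866  |  p_5 = 0.894774

0.895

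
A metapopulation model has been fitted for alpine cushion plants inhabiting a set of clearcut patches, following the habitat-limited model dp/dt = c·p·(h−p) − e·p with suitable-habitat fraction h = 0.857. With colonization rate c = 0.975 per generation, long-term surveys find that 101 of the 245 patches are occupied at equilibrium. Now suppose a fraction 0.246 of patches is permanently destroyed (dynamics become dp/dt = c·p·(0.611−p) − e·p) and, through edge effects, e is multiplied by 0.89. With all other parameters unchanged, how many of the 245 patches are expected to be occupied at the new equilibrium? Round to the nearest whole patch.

Observed p* = 101/245 = 0.41224.
Balance c(h−p*) = e gives e = 0.975×(0.857 − 0.41224) = 0.43364.
New p* = 0.611 − e/c = 0.611 − 0.38594/0.97500 = 0.21516.
Expected occupied = 245 × 0.21516 = 52.71 ≈ 53.

53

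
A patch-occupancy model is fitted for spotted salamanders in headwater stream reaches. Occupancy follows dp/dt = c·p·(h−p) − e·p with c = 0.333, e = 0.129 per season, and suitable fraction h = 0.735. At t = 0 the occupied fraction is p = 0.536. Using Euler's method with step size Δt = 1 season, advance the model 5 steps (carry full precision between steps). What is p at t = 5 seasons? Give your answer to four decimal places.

Update rule: p ← p + [c·p·(h−p) − e·p]·Δt with Δt = 1.
step 1: Δp = -0.03362, p = 0.50238
step 2: Δp = -0.02589, p = 0.47648
step 3: Δp = -0.02045, p = 0.45604
step 4: Δp = -0.01647, p = 0.43957
step 5: Δp = -0.01346, p = 0.42611

0.4261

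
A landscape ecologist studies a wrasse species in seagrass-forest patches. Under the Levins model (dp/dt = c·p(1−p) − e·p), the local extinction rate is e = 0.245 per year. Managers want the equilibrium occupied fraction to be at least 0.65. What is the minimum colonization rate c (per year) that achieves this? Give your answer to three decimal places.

p* = 1 − e/c ≥ 0.65 requires e/c ≤ 0.3500, i.e. c ≥ e/0.3500.
c_min = 0.245/0.3500 = 0.7000.

0.700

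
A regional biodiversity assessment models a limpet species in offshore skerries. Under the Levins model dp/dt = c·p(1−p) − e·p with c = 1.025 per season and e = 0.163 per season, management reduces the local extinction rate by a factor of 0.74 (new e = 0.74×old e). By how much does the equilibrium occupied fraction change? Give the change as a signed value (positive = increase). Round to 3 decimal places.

0.041

Before: p* = 1 − 0.163/1.025 = 0.8410.
After the change, c = 1.025, e = 0.12062, so p* = 1 − 0.12062/1.025 = 0.8823.
Δp* = 0.8823 − 0.8410 = +0.0413.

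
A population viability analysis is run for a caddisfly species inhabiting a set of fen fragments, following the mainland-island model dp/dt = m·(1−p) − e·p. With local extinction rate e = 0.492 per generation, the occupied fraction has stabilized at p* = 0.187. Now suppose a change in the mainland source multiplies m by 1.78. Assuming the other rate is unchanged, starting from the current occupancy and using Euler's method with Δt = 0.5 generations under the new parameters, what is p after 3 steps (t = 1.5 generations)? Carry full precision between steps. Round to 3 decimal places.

0.262

Balance m(1−p*) = e·p* gives m = e·p*/(1−p*) = 0.492×0.18700/0.81300 = 0.11317.
Starting from p₀ = 0.18700; update p ← p + (dp/dt)·Δt with the new parameters.
  1  |  dp/dt·Δt = +0.035882  |  p_1 = 0.222882
  2  |  dp/dt·Δt = +0.023441  |  p_2 = 0.246322
  3  |  dp/dt·Δt = +0.015313  |  p_3 = 0.261636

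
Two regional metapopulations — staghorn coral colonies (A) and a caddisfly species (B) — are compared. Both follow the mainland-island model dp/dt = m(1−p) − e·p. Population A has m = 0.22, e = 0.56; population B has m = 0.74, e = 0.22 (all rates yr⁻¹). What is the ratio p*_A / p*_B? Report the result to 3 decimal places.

0.366

A: p*_A = m/(m+e) = 0.22/0.7800 = 0.2821.
B: p*_B = 0.74/0.9600 = 0.7708.
p*_A / p*_B = 0.2821/0.7708 = 0.3659.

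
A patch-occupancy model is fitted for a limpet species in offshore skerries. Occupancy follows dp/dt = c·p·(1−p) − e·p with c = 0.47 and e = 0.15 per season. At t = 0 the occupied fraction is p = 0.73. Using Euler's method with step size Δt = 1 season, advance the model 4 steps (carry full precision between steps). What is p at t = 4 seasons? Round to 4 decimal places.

Update rule: p ← p + [c·p·(1−p) − e·p]·Δt with Δt = 1.
p: 0.73000 → 0.71314  (Δp = -0.01686)
p: 0.71314 → 0.70232  (Δp = -0.01082)
p: 0.70232 → 0.69523  (Δp = -0.00709)
p: 0.69523 → 0.69053  (Δp = -0.00470)

0.6905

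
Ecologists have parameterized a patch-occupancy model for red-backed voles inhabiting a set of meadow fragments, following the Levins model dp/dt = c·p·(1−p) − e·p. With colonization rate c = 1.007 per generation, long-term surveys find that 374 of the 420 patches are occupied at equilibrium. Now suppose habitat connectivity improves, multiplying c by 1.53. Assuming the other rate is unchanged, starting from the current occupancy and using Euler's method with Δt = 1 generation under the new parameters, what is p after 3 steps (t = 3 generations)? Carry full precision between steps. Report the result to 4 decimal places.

0.9311

Observed p* = 374/420 = 0.89048.
Balance c(1−p*) = e gives e = 1.007×(1 − 0.89048) = 0.11029.
Starting from p₀ = 0.89048; update p ← p + (dp/dt)·Δt with the new parameters.
t = 1: p = 0.89048 + (+0.05205) = 0.94253
t = 2: p = 0.94253 + (-0.02049) = 0.92203
t = 3: p = 0.92203 + (+0.00906) = 0.93110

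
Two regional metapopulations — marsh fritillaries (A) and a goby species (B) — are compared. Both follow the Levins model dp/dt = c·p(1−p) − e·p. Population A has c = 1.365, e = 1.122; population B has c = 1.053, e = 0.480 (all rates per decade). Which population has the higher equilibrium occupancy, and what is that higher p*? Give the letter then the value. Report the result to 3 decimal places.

B, 0.544

A: p*_A = 1 − 1.122/1.365 = 0.1780.
B: p*_B = 1 − 0.480/1.053 = 0.5442.
B is higher at 0.5442.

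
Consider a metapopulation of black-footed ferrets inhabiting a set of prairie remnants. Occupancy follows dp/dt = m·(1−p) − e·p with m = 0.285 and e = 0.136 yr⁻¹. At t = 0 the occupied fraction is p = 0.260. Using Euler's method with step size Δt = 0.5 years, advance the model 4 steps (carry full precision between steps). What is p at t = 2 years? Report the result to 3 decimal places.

0.515

Update rule: p ← p + [m·(1−p) − e·p]·Δt with Δt = 0.5.
t = 0.5: p = 0.26000 + (+0.08777) = 0.34777
t = 1: p = 0.34777 + (+0.06929) = 0.41706
t = 1.5: p = 0.41706 + (+0.05471) = 0.47177
t = 2: p = 0.47177 + (+0.04319) = 0.51496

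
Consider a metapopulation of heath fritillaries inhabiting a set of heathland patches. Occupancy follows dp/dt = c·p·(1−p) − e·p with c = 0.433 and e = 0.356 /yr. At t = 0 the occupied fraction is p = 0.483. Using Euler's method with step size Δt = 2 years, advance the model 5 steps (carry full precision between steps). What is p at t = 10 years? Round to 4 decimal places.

0.2326

Update rule: p ← p + [c·p·(1−p) − e·p]·Δt with Δt = 2.
  1  |  dp/dt·Δt = -0.127646  |  p_1 = 0.355354
  2  |  dp/dt·Δt = -0.054631  |  p_2 = 0.300723
  3  |  dp/dt·Δt = -0.032005  |  p_3 = 0.268718
  4  |  dp/dt·Δt = -0.021151  |  p_4 = 0.247567
  5  |  dp/dt·Δt = -0.014951  |  p_5 = 0.232616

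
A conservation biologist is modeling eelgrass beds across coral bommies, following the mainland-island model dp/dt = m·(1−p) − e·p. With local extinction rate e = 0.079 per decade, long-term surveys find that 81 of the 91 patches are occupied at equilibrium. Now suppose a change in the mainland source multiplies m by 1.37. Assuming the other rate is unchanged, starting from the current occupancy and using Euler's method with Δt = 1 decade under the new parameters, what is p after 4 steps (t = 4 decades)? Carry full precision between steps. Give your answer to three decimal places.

Observed p* = 81/91 = 0.89011.
Balance m(1−p*) = e·p* gives m = e·p*/(1−p*) = 0.079×0.89011/0.10989 = 0.63990.
Starting from p₀ = 0.89011; update p ← p + (dp/dt)·Δt with the new parameters.
step 1: Δp = +0.02602, p = 0.91613
step 2: Δp = +0.00115, p = 0.91728
step 3: Δp = +0.00005, p = 0.91733
step 4: Δp = +0.00000, p = 0.91733

0.917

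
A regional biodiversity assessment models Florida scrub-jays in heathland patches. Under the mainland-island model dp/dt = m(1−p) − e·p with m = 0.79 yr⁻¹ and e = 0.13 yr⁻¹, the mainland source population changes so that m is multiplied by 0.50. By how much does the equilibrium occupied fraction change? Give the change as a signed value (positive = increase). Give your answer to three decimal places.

Before: p* = 0.79/(0.79+0.13) = 0.8587.
After: m = 0.395, e = 0.13; p* = 0.395/0.5250 = 0.7524.
Δp* = 0.7524 − 0.8587 = -0.1063.

-0.106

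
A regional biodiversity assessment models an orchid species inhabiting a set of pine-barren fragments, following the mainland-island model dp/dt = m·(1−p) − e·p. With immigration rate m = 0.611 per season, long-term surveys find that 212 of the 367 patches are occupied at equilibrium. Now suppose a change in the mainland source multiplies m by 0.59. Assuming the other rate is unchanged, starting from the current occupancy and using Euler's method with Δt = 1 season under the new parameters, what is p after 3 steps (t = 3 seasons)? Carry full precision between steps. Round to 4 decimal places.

0.4475

Observed p* = 212/367 = 0.57766.
Balance m(1−p*) = e·p* gives e = m(1−p*)/p* = 0.611×0.42234/0.57766 = 0.44672.
Starting from p₀ = 0.57766; update p ← p + (dp/dt)·Δt with the new parameters.
  1  |  dp/dt·Δt = -0.105801  |  p_1 = 0.471855
  2  |  dp/dt·Δt = -0.020397  |  p_2 = 0.451458
  3  |  dp/dt·Δt = -0.003932  |  p_3 = 0.447526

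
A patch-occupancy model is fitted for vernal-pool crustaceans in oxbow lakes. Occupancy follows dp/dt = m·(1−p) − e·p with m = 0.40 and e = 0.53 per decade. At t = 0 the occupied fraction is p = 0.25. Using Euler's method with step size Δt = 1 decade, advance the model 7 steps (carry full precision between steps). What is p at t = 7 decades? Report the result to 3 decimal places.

Update rule: p ← p + [m·(1−p) − e·p]·Δt with Δt = 1.
p: 0.25000 → 0.41750  (Δp = +0.16750)
p: 0.41750 → 0.42923  (Δp = +0.01172)
p: 0.42923 → 0.43005  (Δp = +0.00082)
p: 0.43005 → 0.43010  (Δp = +0.00006)
p: 0.43010 → 0.43011  (Δp = +0.00000)
p: 0.43011 → 0.43011  (Δp = +0.00000)
p: 0.43011 → 0.43011  (Δp = +0.00000)

0.430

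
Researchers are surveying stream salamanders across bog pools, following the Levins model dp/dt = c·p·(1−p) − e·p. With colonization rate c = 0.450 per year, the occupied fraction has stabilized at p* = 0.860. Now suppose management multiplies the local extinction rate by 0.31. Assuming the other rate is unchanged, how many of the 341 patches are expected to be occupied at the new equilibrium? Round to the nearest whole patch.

326

Balance c(1−p*) = e gives e = 0.450×(1 − 0.86000) = 0.06300.
New p* = 1 − e/c = 1 − 0.01953/0.45000 = 0.95660.
Expected occupied = 341 × 0.95660 = 326.20 ≈ 326.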